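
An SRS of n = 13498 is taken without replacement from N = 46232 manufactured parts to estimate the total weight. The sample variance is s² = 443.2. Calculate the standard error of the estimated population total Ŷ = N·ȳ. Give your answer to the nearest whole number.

Var(Ŷ) = N²·Var(ȳ) = N²·(1 − n/N)·s²/n.
f = 13498/46232 = 0.29196228; Var(ȳ) = 0.70803772·443.2/13498 = 0.02324806.
Var(Ŷ) = 46232² · 0.02324806 = 4.9690353 × 10^7.
SE(Ŷ) = √(4.9690353 × 10^7) = 7049.

7049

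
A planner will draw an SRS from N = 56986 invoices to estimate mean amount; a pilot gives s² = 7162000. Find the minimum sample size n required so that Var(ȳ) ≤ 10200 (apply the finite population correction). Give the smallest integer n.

694

Without fpc, n₀ = s²/D = 7162000/10200 = 702.1569.
With fpc, (1 − n/N)·s²/n ≤ D requires n ≥ n₀/(1 + n₀/N) = 702.1569/(1 + 702.1569/56986) = 693.6105.
Rounding up, n = 694.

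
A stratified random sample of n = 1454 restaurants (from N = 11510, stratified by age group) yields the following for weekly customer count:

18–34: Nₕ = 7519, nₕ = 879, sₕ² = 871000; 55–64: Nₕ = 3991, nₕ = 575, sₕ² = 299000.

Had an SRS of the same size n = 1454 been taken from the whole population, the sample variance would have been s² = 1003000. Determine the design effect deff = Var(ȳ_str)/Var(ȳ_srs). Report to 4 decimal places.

Var(ȳ_str) = Σ Wₕ²(1−fₕ)sₕ²/nₕ with Wₕ = Nₕ/11510:
  18–34: (7519/11510)²·(1−879/7519)·871000/879 = 373.42793
  55–64: (3991/11510)²·(1−575/3991)·299000/575 = 53.512136
  → Var(ȳ_str) = 426.94007.
Var(ȳ_srs) = (1 − 1454/11510)·1003000/1454 = 602.67957.
deff = 426.94007 / 602.67957 = 0.7084.

0.7084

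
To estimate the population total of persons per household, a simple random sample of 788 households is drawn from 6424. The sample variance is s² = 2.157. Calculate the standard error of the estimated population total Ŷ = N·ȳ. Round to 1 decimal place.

Var(Ŷ) = N²·Var(ȳ) = N²·(1 − n/N)·s²/n.
f = 788/6424 = 0.12266501; Var(ȳ) = 0.87733499·2.157/788 = 0.0024015375.
Var(Ŷ) = 6424² · 0.0024015375 = 99106.112.
SE(Ŷ) = √(99106.112) = 314.8.

314.8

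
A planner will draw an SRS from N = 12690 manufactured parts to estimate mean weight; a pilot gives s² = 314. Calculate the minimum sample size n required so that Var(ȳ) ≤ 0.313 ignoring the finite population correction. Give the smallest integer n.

1004

Without fpc, n₀ = s²/D = 314/0.313 = 1003.1949.
Rounding up, n = 1004.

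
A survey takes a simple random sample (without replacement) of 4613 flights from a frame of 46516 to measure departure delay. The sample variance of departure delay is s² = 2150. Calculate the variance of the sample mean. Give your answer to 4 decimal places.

0.4199

Under SRS without replacement, Var(ȳ) = (1 − f)·s²/n with f = n/N = 4613/46516 = 0.09917018.
Var(ȳ) = (1 − 0.09917018)·2150/4613 = 0.90082982·0.46607414 = 0.41985348.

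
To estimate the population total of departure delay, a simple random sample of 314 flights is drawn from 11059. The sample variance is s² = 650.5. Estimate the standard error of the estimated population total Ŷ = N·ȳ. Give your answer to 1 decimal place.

15689.9

Var(Ŷ) = N²·Var(ȳ) = N²·(1 − n/N)·s²/n.
f = 314/11059 = 0.02839316; Var(ȳ) = 0.97160684·650.5/314 = 2.0128352.
Var(Ŷ) = 11059² · 2.0128352 = 2.4617273 × 10^8.
SE(Ŷ) = √(2.4617273 × 10^8) = 15689.9.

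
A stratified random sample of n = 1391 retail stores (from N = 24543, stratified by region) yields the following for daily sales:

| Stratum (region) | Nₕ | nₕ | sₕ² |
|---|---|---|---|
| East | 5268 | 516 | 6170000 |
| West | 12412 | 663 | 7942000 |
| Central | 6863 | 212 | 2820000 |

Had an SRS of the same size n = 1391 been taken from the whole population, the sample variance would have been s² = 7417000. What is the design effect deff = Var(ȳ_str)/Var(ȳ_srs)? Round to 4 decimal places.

0.8758

Var(ȳ_str) = Σ Wₕ²(1−fₕ)sₕ²/nₕ with Wₕ = Nₕ/24543:
  East: (5268/24543)²·(1−516/5268)·6170000/516 = 496.93818
  West: (12412/24543)²·(1−663/12412)·7942000/663 = 2900.0383
  Central: (6863/24543)²·(1−212/6863)·2820000/212 = 1007.9962
  → Var(ȳ_str) = 4404.9727.
Var(ȳ_srs) = (1 − 1391/24543)·7417000/1391 = 5029.9309.
deff = 4404.9727 / 5029.9309 = 0.8758.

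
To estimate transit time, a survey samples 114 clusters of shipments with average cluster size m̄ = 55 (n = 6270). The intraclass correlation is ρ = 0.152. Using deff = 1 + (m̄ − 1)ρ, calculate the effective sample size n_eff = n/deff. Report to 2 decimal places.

680.93

deff = 1 + (55 − 1)·0.152 = 1 + 8.208 = 9.208.
n_eff = 6270 / 9.208 = 680.93.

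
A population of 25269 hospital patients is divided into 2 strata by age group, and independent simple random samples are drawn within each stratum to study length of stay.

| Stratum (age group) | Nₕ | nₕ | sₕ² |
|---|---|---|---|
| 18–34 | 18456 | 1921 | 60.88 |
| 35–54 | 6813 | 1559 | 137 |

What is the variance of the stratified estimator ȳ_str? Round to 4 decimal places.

Var(ȳ_str) = Σₕ Wₕ²(1 − fₕ)sₕ²/nₕ with Wₕ = Nₕ/N, N = 25269.
18–34: Wₕ = 0.73038110; term = 0.73038110²·(1 − 0.10408539)·60.88/1921 = 0.015146523.
35–54: Wₕ = 0.26961890; term = 0.26961890²·(1 − 0.22882724)·137/1559 = 0.0049263674.
Sum = 0.02007289.

0.0201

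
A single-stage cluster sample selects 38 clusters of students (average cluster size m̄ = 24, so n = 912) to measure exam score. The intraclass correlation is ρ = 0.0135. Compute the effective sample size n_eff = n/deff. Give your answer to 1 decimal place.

deff = 1 + (24 − 1)·0.0135 = 1 + 0.3105 = 1.3105.
n_eff = 912 / 1.3105 = 695.9.

695.9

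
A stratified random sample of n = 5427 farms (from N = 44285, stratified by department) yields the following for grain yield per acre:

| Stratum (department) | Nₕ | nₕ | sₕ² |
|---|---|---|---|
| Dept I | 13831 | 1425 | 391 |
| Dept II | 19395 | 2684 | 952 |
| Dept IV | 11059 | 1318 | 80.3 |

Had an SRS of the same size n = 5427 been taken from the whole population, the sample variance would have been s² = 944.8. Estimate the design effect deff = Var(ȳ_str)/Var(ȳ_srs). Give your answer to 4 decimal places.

0.5628

Var(ȳ_str) = Σ Wₕ²(1−fₕ)sₕ²/nₕ with Wₕ = Nₕ/44285:
  Dept I: (13831/44285)²·(1−1425/13831)·391/1425 = 0.024006782
  Dept II: (19395/44285)²·(1−2684/19395)·952/2684 = 0.058618319
  Dept IV: (11059/44285)²·(1−1318/11059)·80.3/1318 = 0.0033466187
  → Var(ȳ_str) = 0.08597172.
Var(ȳ_srs) = (1 − 5427/44285)·944.8/5427 = 0.15275796.
deff = 0.08597172 / 0.15275796 = 0.5628.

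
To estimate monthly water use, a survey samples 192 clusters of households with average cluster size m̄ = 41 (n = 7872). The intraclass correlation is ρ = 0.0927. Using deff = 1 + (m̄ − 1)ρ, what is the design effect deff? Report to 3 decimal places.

deff = 1 + (41 − 1)·0.0927 = 1 + 3.708 = 4.708.

4.708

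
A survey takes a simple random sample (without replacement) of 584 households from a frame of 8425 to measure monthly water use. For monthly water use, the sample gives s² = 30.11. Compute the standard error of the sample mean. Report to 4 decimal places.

Under SRS without replacement, Var(ȳ) = (1 − f)·s²/n with f = n/N = 584/8425 = 0.06931751.
Var(ȳ) = (1 − 0.06931751)·30.11/584 = 0.93068249·0.051558219 = 0.047984332.
SE(ȳ) = √(0.047984332) = 0.2191.

0.2191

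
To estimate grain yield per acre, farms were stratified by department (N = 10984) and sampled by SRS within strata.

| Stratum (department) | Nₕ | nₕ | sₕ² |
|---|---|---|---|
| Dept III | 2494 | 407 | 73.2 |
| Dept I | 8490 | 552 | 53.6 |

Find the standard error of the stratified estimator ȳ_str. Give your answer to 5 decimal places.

0.24900

Var(ȳ_str) = Σₕ Wₕ²(1 − fₕ)sₕ²/nₕ with Wₕ = Nₕ/N, N = 10984.
Dept III: Wₕ = 0.22705754; term = 0.22705754²·(1 − 0.16319166)·73.2/407 = 0.0077591567.
Dept I: Wₕ = 0.77294246; term = 0.77294246²·(1 − 0.06501767)·53.6/552 = 0.054240471.
Sum = 0.061999628.
SE = √(0.061999628) = 0.24900.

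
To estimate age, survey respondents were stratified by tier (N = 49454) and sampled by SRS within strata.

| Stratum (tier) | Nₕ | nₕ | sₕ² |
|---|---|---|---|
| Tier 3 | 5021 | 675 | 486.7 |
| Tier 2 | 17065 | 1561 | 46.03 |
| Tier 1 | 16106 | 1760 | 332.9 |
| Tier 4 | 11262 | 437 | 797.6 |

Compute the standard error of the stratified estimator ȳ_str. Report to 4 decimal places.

Var(ȳ_str) = Σₕ Wₕ²(1 − fₕ)sₕ²/nₕ with Wₕ = Nₕ/N, N = 49454.
Tier 3: Wₕ = 0.10152869; term = 0.10152869²·(1 − 0.13443537)·486.7/675 = 0.0064333128.
Tier 2: Wₕ = 0.34506814; term = 0.34506814²·(1 − 0.09147378)·46.03/1561 = 0.0031899603.
Tier 1: Wₕ = 0.32567639; term = 0.32567639²·(1 − 0.10927605)·332.9/1760 = 0.017869681.
Tier 4: Wₕ = 0.22772678; term = 0.22772678²·(1 − 0.03880305)·797.6/437 = 0.090979655.
Sum = 0.11847261.
SE = √(0.11847261) = 0.3442.

0.3442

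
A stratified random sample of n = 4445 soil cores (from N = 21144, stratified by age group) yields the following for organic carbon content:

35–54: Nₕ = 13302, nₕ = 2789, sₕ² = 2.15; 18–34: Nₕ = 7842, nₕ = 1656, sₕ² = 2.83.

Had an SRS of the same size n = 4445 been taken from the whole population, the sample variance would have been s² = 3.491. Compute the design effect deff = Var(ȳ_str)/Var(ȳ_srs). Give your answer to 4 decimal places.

Var(ȳ_str) = Σ Wₕ²(1−fₕ)sₕ²/nₕ with Wₕ = Nₕ/21144:
  35–54: (13302/21144)²·(1−2789/13302)·2.15/2789 = 2.4113445 × 10^-4
  18–34: (7842/21144)²·(1−1656/7842)·2.83/1656 = 1.8543365 × 10^-4
  → Var(ȳ_str) = 4.265681 × 10^-4.
Var(ȳ_srs) = (1 − 4445/21144)·3.491/4445 = 6.2027089 × 10^-4.
deff = (4.265681 × 10^-4) / (6.2027089 × 10^-4) = 0.6877.

0.6877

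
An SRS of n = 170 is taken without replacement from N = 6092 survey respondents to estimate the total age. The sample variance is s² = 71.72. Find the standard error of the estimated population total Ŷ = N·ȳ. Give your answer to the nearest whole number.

3901

Var(Ŷ) = N²·Var(ȳ) = N²·(1 − n/N)·s²/n.
f = 170/6092 = 0.02790545; Var(ȳ) = 0.97209455·71.72/170 = 0.41010954.
Var(Ŷ) = 6092² · 0.41010954 = 1.5220176 × 10^7.
SE(Ŷ) = √(1.5220176 × 10^7) = 3901.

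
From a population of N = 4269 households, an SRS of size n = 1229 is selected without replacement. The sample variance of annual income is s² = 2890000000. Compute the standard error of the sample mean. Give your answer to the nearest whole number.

Under SRS without replacement, Var(ȳ) = (1 − f)·s²/n with f = n/N = 1229/4269 = 0.28788944.
Var(ȳ) = (1 − 0.28788944)·2890000000/1229 = 0.71211056·2.3515053 × 10^6 = 1.6745318 × 10^6.
SE(ȳ) = √(1.6745318 × 10^6) = 1294.

1294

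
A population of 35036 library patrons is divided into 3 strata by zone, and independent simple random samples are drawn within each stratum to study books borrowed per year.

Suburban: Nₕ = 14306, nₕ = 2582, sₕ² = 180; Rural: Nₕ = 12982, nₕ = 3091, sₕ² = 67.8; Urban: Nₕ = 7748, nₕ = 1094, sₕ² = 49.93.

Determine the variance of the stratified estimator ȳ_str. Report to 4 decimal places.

Var(ȳ_str) = Σₕ Wₕ²(1 − fₕ)sₕ²/nₕ with Wₕ = Nₕ/N, N = 35036.
Suburban: Wₕ = 0.40832287; term = 0.40832287²·(1 − 0.18048371)·180/2582 = 0.009525357.
Rural: Wₕ = 0.37053317; term = 0.37053317²·(1 − 0.23809891)·67.8/3091 = 0.0022944757.
Urban: Wₕ = 0.22114397; term = 0.22114397²·(1 − 0.14119773)·49.93/1094 = 0.0019168477.
Sum = 0.01373668.

0.0137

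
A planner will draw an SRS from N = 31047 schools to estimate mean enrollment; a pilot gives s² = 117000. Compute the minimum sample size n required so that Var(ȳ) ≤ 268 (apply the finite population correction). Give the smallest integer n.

431

Without fpc, n₀ = s²/D = 117000/268 = 436.5672.
With fpc, (1 − n/N)·s²/n ≤ D requires n ≥ n₀/(1 + n₀/N) = 436.5672/(1 + 436.5672/31047) = 430.5135.
Rounding up, n = 431.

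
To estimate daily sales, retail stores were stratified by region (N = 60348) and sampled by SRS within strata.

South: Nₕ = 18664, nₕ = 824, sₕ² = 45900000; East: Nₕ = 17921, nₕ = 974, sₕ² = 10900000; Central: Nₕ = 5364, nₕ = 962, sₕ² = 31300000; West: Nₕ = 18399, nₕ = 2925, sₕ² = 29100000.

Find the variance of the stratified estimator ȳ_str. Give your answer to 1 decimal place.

7014.8

Var(ȳ_str) = Σₕ Wₕ²(1 − fₕ)sₕ²/nₕ with Wₕ = Nₕ/N, N = 60348.
South: Wₕ = 0.30927288; term = 0.30927288²·(1 − 0.04414916)·45900000/824 = 5092.8313.
East: Wₕ = 0.29696096; term = 0.29696096²·(1 − 0.05434965)·10900000/974 = 933.24753.
Central: Wₕ = 0.08888447; term = 0.08888447²·(1 − 0.17934377)·31300000/962 = 210.95135.
West: Wₕ = 0.30488169; term = 0.30488169²·(1 − 0.15897603)·29100000/2925 = 777.74668.
Sum = 7014.7769.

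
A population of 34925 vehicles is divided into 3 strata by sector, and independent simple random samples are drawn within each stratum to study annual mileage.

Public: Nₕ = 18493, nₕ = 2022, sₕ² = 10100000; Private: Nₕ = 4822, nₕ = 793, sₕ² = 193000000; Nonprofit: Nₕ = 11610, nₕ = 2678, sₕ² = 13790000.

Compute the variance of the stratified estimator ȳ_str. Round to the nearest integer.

Var(ȳ_str) = Σₕ Wₕ²(1 − fₕ)sₕ²/nₕ with Wₕ = Nₕ/N, N = 34925.
Public: Wₕ = 0.52950608; term = 0.52950608²·(1 − 0.10933867)·10100000/2022 = 1247.3684.
Private: Wₕ = 0.13806729; term = 0.13806729²·(1 − 0.16445458)·193000000/793 = 3876.4641.
Nonprofit: Wₕ = 0.33242663; term = 0.33242663²·(1 − 0.23066322)·13790000/2678 = 437.78593.
Sum = 5561.6184.

5562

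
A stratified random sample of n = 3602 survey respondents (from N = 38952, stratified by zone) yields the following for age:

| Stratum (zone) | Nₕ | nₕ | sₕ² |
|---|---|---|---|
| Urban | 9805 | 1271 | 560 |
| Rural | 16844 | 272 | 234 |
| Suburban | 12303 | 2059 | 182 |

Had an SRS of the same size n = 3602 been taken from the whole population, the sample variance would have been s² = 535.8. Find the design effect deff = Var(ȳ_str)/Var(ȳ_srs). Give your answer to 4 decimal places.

1.4068

Var(ȳ_str) = Σ Wₕ²(1−fₕ)sₕ²/nₕ with Wₕ = Nₕ/38952:
  Urban: (9805/38952)²·(1−1271/9805)·560/1271 = 0.024298708
  Rural: (16844/38952)²·(1−272/16844)·234/272 = 0.15827327
  Suburban: (12303/38952)²·(1−2059/12303)·182/2059 = 0.0073423674
  → Var(ȳ_str) = 0.18991435.
Var(ȳ_srs) = (1 − 3602/38952)·535.8/3602 = 0.1349953.
deff = 0.18991435 / 0.1349953 = 1.4068.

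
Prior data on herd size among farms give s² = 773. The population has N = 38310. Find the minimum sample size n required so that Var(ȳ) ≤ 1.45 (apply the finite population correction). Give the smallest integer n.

526

Without fpc, n₀ = s²/D = 773/1.45 = 533.1034.
With fpc, (1 − n/N)·s²/n ≤ D requires n ≥ n₀/(1 + n₀/N) = 533.1034/(1 + 533.1034/38310) = 525.7868.
Rounding up, n = 526.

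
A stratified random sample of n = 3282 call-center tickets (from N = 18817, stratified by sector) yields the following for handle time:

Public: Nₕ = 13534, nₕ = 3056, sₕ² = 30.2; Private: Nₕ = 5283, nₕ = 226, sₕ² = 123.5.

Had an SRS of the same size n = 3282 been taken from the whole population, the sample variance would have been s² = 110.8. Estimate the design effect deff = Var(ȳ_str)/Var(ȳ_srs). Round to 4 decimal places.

1.6213

Var(ȳ_str) = Σ Wₕ²(1−fₕ)sₕ²/nₕ with Wₕ = Nₕ/18817:
  Public: (13534/18817)²·(1−3056/13534)·30.2/3056 = 0.0039578323
  Private: (5283/18817)²·(1−226/5283)·123.5/226 = 0.041231707
  → Var(ȳ_str) = 0.045189539.
Var(ȳ_srs) = (1 − 3282/18817)·110.8/3282 = 0.02787161.
deff = 0.045189539 / 0.02787161 = 1.6213.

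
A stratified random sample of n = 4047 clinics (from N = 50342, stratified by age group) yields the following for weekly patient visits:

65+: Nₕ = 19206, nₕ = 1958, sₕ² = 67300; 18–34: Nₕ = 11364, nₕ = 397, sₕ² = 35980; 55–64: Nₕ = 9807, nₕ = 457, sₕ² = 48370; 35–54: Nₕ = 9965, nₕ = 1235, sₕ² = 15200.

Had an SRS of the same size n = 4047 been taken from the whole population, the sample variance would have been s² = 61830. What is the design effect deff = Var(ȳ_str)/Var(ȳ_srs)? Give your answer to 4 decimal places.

0.9396

Var(ȳ_str) = Σ Wₕ²(1−fₕ)sₕ²/nₕ with Wₕ = Nₕ/50342:
  65+: (19206/50342)²·(1−1958/19206)·67300/1958 = 4.4928003
  18–34: (11364/50342)²·(1−397/11364)·35980/397 = 4.4568579
  55–64: (9807/50342)²·(1−457/9807)·48370/457 = 3.8295412
  35–54: (9965/50342)²·(1−1235/9965)·15200/1235 = 0.42248106
  → Var(ȳ_str) = 13.20168.
Var(ȳ_srs) = (1 − 4047/50342)·61830/4047 = 14.049785.
deff = 13.20168 / 14.049785 = 0.9396.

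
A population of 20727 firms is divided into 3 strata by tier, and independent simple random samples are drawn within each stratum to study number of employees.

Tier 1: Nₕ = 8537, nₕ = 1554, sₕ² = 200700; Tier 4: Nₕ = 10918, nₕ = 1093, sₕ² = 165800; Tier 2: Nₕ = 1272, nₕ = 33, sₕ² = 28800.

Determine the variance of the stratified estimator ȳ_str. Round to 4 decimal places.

Var(ȳ_str) = Σₕ Wₕ²(1 − fₕ)sₕ²/nₕ with Wₕ = Nₕ/N, N = 20727.
Tier 1: Wₕ = 0.41187823; term = 0.41187823²·(1 − 0.18203116)·200700/1554 = 17.921353.
Tier 4: Wₕ = 0.52675254; term = 0.52675254²·(1 − 0.10010991)·165800/1093 = 37.876263.
Tier 2: Wₕ = 0.06136923; term = 0.06136923²·(1 − 0.02594340)·28800/33 = 3.2015779.
Sum = 58.999194.

58.9992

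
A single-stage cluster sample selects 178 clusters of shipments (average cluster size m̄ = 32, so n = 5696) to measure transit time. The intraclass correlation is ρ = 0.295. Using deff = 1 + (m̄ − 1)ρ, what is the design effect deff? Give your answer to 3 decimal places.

deff = 1 + (32 − 1)·0.295 = 1 + 9.145 = 10.145.

10.145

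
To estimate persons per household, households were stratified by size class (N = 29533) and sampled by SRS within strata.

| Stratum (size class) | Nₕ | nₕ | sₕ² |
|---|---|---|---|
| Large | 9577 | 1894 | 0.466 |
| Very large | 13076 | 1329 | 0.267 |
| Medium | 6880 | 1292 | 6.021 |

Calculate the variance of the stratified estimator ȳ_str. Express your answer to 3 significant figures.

Var(ȳ_str) = Σₕ Wₕ²(1 − fₕ)sₕ²/nₕ with Wₕ = Nₕ/N, N = 29533.
Large: Wₕ = 0.32428131; term = 0.32428131²·(1 − 0.19776548)·0.466/1894 = 2.0756357 × 10^-5.
Very large: Wₕ = 0.44275895; term = 0.44275895²·(1 − 0.10163659)·0.267/1329 = 3.5381238 × 10^-5.
Medium: Wₕ = 0.23295974; term = 0.23295974²·(1 − 0.18779070)·6.021/1292 = 2.0541673 × 10^-4.
Sum = 2.6155433 × 10^-4.

2.62 × 10^-4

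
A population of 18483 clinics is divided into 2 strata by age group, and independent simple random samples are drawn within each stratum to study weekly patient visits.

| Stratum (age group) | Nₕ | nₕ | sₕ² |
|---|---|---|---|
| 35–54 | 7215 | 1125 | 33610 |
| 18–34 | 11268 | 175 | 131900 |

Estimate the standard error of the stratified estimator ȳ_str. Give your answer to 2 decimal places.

16.72

Var(ȳ_str) = Σₕ Wₕ²(1 − fₕ)sₕ²/nₕ with Wₕ = Nₕ/N, N = 18483.
35–54: Wₕ = 0.39035871; term = 0.39035871²·(1 − 0.15592516)·33610/1125 = 3.8425957.
18–34: Wₕ = 0.60964129; term = 0.60964129²·(1 − 0.01553071)·131900/175 = 275.77676.
Sum = 279.61936.
SE = √(279.61936) = 16.72.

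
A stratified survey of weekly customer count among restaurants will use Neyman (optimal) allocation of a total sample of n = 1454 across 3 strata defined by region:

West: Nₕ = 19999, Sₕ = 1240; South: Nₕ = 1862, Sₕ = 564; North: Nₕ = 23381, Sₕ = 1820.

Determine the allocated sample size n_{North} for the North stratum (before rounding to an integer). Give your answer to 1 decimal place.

Neyman allocation: nₕ = n·NₕSₕ / Σⱼ NⱼSⱼ.
Σ NⱼSⱼ = 19999·1240 + 1862·564 + 23381·1820 = 6.8402348 × 10^7.
n_{North} = 1454·23381·1820 / (6.8402348 × 10^7) = 904.5.

904.5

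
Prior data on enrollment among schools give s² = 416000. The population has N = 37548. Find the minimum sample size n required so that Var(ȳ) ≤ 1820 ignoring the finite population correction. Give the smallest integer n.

Without fpc, n₀ = s²/D = 416000/1820 = 228.5714.
Rounding up, n = 229.

229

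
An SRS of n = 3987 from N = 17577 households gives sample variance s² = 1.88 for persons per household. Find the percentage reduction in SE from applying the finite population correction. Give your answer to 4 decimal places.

12.0699

f = n/N = 3987/17577 = 0.22683052.
SE_no-fpc = √(s²/n) = 0.021714799; SE_fpc = √((1−f)s²/n) = 0.019093835.
Ratio = √(1−f) = 0.87930056. Reduction = 100·(1 − 0.87930056) = 12.0699%.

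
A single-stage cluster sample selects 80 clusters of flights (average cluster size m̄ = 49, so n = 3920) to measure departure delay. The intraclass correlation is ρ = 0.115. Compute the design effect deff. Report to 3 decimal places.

deff = 1 + (49 − 1)·0.115 = 1 + 5.52 = 6.52.

6.520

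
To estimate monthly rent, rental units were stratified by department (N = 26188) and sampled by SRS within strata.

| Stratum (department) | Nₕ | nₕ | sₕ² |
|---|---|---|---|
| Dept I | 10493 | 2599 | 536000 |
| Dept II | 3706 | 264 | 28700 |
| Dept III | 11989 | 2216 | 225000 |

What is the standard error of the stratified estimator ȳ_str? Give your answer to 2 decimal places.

Var(ȳ_str) = Σₕ Wₕ²(1 − fₕ)sₕ²/nₕ with Wₕ = Nₕ/N, N = 26188.
Dept I: Wₕ = 0.40067970; term = 0.40067970²·(1 − 0.24768894)·536000/2599 = 24.908676.
Dept II: Wₕ = 0.14151520; term = 0.14151520²·(1 − 0.07123583)·28700/264 = 2.0220393.
Dept III: Wₕ = 0.45780510; term = 0.45780510²·(1 − 0.18483610)·225000/2216 = 17.346783.
Sum = 44.277498.
SE = √(44.277498) = 6.65.

6.65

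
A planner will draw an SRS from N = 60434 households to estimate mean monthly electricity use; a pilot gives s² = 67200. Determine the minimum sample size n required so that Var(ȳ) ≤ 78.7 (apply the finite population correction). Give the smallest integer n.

Without fpc, n₀ = s²/D = 67200/78.7 = 853.8755.
With fpc, (1 − n/N)·s²/n ≤ D requires n ≥ n₀/(1 + n₀/N) = 853.8755/(1 + 853.8755/60434) = 841.9791.
Rounding up, n = 842.

842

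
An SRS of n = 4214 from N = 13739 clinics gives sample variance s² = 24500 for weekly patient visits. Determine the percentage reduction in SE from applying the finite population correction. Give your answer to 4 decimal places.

f = n/N = 4214/13739 = 0.30671810.
SE_no-fpc = √(s²/n) = 2.4112141; SE_fpc = √((1−f)s²/n) = 2.0076625.
Ratio = √(1−f) = 0.83263551. Reduction = 100·(1 − 0.83263551) = 16.7364%.

16.7364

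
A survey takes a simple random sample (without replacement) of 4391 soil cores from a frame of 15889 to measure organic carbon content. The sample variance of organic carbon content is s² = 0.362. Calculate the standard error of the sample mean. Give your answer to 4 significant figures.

Under SRS without replacement, Var(ȳ) = (1 − f)·s²/n with f = n/N = 4391/15889 = 0.27635471.
Var(ȳ) = (1 − 0.27635471)·0.362/4391 = 0.72364529·8.2441357 × 10^-5 = 5.96583 × 10^-5.
SE(ȳ) = √(5.96583 × 10^-5) = 0.007724.

0.007724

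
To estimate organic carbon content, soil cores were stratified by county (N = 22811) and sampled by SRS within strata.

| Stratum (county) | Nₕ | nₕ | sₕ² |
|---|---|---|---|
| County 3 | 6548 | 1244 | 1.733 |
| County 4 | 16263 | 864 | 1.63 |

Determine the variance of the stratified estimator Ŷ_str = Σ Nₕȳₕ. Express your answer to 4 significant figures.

520800

Var(Ŷ_str) = Σₕ Nₕ²(1 − fₕ)sₕ²/nₕ.
County 3: 6548²·(1 − 1244/6548)·1.733/1244 = 48382.73.
County 4: 16263²·(1 − 864/16263)·1.63/864 = 472462.17.
Sum = 520844.9.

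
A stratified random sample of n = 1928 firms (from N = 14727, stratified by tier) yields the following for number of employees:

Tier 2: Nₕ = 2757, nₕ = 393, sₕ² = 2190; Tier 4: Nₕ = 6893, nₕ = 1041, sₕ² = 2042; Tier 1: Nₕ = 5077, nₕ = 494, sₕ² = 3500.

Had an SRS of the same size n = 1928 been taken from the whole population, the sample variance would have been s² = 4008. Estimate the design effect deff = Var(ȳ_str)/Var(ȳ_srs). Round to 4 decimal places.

Var(ȳ_str) = Σ Wₕ²(1−fₕ)sₕ²/nₕ with Wₕ = Nₕ/14727:
  Tier 2: (2757/14727)²·(1−393/2757)·2190/393 = 0.16745851
  Tier 4: (6893/14727)²·(1−1041/6893)·2042/1041 = 0.36482873
  Tier 1: (5077/14727)²·(1−494/5077)·3500/494 = 0.76009792
  → Var(ȳ_str) = 1.2923852.
Var(ȳ_srs) = (1 − 1928/14727)·4008/1928 = 1.806685.
deff = 1.2923852 / 1.806685 = 0.7153.

0.7153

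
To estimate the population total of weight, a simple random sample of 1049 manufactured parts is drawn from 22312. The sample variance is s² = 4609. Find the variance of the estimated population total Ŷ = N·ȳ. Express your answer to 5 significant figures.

Var(Ŷ) = N²·Var(ȳ) = N²·(1 − n/N)·s²/n.
f = 1049/22312 = 0.04701506; Var(ȳ) = 0.95298494·4609/1049 = 4.1871378.
Var(Ŷ) = 22312² · 4.1871378 = 2.0844633 × 10^9.

2.0845 × 10^9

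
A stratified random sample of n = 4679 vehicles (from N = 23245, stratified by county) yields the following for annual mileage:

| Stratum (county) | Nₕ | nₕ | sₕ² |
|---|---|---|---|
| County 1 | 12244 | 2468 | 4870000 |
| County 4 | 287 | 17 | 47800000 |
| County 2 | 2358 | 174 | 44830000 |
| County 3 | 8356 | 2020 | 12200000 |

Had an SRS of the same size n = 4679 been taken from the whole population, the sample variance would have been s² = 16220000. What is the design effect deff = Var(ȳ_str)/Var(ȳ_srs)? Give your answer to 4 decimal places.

1.4041

Var(ȳ_str) = Σ Wₕ²(1−fₕ)sₕ²/nₕ with Wₕ = Nₕ/23245:
  County 1: (12244/23245)²·(1−2468/12244)·4870000/2468 = 437.1286
  County 4: (287/23245)²·(1−17/287)·47800000/17 = 403.24179
  County 2: (2358/23245)²·(1−174/2358)·44830000/174 = 2455.5955
  County 3: (8356/23245)²·(1−2020/8356)·12200000/2020 = 591.78365
  → Var(ȳ_str) = 3887.7495.
Var(ȳ_srs) = (1 − 4679/23245)·16220000/4679 = 2768.7682.
deff = 3887.7495 / 2768.7682 = 1.4041.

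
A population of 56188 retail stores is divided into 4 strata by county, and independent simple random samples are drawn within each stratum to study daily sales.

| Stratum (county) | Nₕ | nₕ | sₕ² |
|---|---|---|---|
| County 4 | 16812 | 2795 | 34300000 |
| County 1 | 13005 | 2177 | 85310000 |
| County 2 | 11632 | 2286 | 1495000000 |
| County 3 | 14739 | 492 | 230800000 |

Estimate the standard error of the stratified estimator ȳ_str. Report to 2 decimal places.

237.45

Var(ȳ_str) = Σₕ Wₕ²(1 − fₕ)sₕ²/nₕ with Wₕ = Nₕ/N, N = 56188.
County 4: Wₕ = 0.29920980; term = 0.29920980²·(1 − 0.16625030)·34300000/2795 = 916.00873.
County 1: Wₕ = 0.23145511; term = 0.23145511²·(1 − 0.16739715)·85310000/2177 = 1747.8855.
County 2: Wₕ = 0.20701929; term = 0.20701929²·(1 − 0.19652682)·1495000000/2286 = 22519.461.
County 3: Wₕ = 0.26231580; term = 0.26231580²·(1 − 0.03338083)·230800000/492 = 31201.466.
Sum = 56384.821.
SE = √(56384.821) = 237.45.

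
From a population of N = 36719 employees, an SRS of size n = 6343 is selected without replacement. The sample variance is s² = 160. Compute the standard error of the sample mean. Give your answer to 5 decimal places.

Under SRS without replacement, Var(ȳ) = (1 − f)·s²/n with f = n/N = 6343/36719 = 0.17274436.
Var(ȳ) = (1 − 0.17274436)·160/6343 = 0.82725564·0.025224657 = 0.02086724.
SE(ȳ) = √(0.02086724) = 0.14445.

0.14445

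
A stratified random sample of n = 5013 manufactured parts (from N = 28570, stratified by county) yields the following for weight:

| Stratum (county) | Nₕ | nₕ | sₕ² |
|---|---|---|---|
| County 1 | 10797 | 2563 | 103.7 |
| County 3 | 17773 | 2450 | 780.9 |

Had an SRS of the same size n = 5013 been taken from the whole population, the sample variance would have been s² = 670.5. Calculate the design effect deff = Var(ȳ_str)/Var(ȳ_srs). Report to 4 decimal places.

1.0042

Var(ȳ_str) = Σ Wₕ²(1−fₕ)sₕ²/nₕ with Wₕ = Nₕ/28570:
  County 1: (10797/28570)²·(1−2563/10797)·103.7/2563 = 0.004406803
  County 3: (17773/28570)²·(1−2450/17773)·780.9/2450 = 0.1063441
  → Var(ȳ_str) = 0.1107509.
Var(ȳ_srs) = (1 − 5013/28570)·670.5/5013 = 0.11028357.
deff = 0.1107509 / 0.11028357 = 1.0042.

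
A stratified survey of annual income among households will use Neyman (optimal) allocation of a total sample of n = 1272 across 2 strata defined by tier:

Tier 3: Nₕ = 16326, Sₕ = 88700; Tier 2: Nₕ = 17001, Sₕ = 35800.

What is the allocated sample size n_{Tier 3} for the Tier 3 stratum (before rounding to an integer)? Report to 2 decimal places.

895.59

Neyman allocation: nₕ = n·NₕSₕ / Σⱼ NⱼSⱼ.
Σ NⱼSⱼ = 16326·88700 + 17001·35800 = 2.056752 × 10^9.
n_{Tier 3} = 1272·16326·88700 / (2.056752 × 10^9) = 895.59.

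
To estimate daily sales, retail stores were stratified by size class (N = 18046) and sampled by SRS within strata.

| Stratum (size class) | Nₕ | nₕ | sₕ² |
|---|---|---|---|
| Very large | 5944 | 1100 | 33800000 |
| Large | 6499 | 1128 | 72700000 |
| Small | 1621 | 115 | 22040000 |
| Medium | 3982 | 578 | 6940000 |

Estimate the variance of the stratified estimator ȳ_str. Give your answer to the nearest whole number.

Var(ȳ_str) = Σₕ Wₕ²(1 − fₕ)sₕ²/nₕ with Wₕ = Nₕ/N, N = 18046.
Very large: Wₕ = 0.32938047; term = 0.32938047²·(1 − 0.18506057)·33800000/1100 = 2716.721.
Large: Wₕ = 0.36013521; term = 0.36013521²·(1 − 0.17356516)·72700000/1128 = 6908.2031.
Small: Wₕ = 0.08982600; term = 0.08982600²·(1 − 0.07094386)·22040000/115 = 1436.6793.
Medium: Wₕ = 0.22065832; term = 0.22065832²·(1 − 0.14515319)·6940000/578 = 499.7589.
Sum = 11561.362.

11561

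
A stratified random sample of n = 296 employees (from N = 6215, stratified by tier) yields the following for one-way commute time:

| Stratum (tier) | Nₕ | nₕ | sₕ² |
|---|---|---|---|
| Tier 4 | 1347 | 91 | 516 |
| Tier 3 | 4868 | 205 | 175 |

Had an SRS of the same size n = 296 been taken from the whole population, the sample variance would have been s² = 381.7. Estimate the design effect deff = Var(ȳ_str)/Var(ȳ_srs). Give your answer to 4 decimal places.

0.6107

Var(ȳ_str) = Σ Wₕ²(1−fₕ)sₕ²/nₕ with Wₕ = Nₕ/6215:
  Tier 4: (1347/6215)²·(1−91/1347)·516/91 = 0.24836093
  Tier 3: (4868/6215)²·(1−205/4868)·175/205 = 0.50166974
  → Var(ȳ_str) = 0.75003067.
Var(ȳ_srs) = (1 − 296/6215)·381.7/296 = 1.2281111.
deff = 0.75003067 / 1.2281111 = 0.6107.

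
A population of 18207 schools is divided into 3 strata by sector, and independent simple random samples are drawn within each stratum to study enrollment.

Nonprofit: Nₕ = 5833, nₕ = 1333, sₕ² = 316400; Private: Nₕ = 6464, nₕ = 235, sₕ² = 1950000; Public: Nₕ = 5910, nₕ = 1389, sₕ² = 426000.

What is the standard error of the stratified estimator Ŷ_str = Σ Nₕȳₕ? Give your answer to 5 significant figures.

Var(Ŷ_str) = Σₕ Nₕ²(1 − fₕ)sₕ²/nₕ.
Nonprofit: 5833²·(1 − 1333/5833)·316400/1333 = 6.2303266 × 10^9.
Private: 6464²·(1 − 235/6464)·1950000/235 = 3.3410766 × 10^11.
Public: 5910²·(1 − 1389/5910)·426000/1389 = 8.1946298 × 10^9.
Sum = 3.4853262 × 10^11.
SE = √(3.4853262 × 10^11) = 590370.

590370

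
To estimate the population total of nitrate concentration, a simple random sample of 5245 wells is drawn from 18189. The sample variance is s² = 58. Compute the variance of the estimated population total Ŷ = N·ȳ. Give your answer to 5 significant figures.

Var(Ŷ) = N²·Var(ȳ) = N²·(1 − n/N)·s²/n.
f = 5245/18189 = 0.28836110; Var(ȳ) = 0.71163890·58/5245 = 0.0078694102.
Var(Ŷ) = 18189² · 0.0078694102 = 2.6035135 × 10^6.

2.6035 × 10^6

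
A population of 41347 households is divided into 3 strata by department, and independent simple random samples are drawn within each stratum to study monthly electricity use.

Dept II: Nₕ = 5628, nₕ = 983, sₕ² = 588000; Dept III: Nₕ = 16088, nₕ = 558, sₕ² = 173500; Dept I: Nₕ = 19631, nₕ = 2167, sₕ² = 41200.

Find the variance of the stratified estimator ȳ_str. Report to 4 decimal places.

Var(ȳ_str) = Σₕ Wₕ²(1 − fₕ)sₕ²/nₕ with Wₕ = Nₕ/N, N = 41347.
Dept II: Wₕ = 0.13611628; term = 0.13611628²·(1 − 0.17466240)·588000/983 = 9.1469353.
Dept III: Wₕ = 0.38909715; term = 0.38909715²·(1 − 0.03468424)·173500/558 = 45.441304.
Dept I: Wₕ = 0.47478656; term = 0.47478656²·(1 − 0.11038663)·41200/2167 = 3.8127334.
Sum = 58.400973.

58.4010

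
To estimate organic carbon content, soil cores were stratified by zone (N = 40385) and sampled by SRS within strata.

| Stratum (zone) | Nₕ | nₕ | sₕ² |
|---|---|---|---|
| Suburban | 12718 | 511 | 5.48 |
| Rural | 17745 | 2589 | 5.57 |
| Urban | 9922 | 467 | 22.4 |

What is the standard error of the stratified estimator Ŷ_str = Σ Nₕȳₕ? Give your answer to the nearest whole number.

Var(Ŷ_str) = Σₕ Nₕ²(1 − fₕ)sₕ²/nₕ.
Suburban: 12718²·(1 − 511/12718)·5.48/511 = 1.6648972 × 10^6.
Rural: 17745²·(1 − 2589/17745)·5.57/2589 = 578607.08.
Urban: 9922²·(1 − 467/9922)·22.4/467 = 4.4997863 × 10^6.
Sum = 6.7432906 × 10^6.
SE = √(6.7432906 × 10^6) = 2597.

2597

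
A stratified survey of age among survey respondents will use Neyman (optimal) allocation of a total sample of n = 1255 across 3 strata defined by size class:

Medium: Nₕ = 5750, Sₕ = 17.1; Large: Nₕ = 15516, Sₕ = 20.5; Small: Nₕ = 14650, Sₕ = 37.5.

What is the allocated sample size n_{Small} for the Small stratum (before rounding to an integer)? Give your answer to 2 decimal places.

713.90

Neyman allocation: nₕ = n·NₕSₕ / Σⱼ NⱼSⱼ.
Σ NⱼSⱼ = 5750·17.1 + 15516·20.5 + 14650·37.5 = 965778.
n_{Small} = 1255·14650·37.5 / 965778 = 713.90.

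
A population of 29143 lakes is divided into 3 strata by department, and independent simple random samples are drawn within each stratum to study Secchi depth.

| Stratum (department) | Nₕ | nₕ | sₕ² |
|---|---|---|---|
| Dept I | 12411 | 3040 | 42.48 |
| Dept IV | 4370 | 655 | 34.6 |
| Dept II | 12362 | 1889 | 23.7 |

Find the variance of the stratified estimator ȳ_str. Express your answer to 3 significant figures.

0.00484

Var(ȳ_str) = Σₕ Wₕ²(1 − fₕ)sₕ²/nₕ with Wₕ = Nₕ/N, N = 29143.
Dept I: Wₕ = 0.42586556; term = 0.42586556²·(1 − 0.24494400)·42.48/3040 = 0.0019135293.
Dept IV: Wₕ = 0.14995025; term = 0.14995025²·(1 − 0.14988558)·34.6/655 = 0.001009733.
Dept II: Wₕ = 0.42418420; term = 0.42418420²·(1 − 0.15280699)·23.7/1889 = 0.0019125276.
Sum = 0.0048357899.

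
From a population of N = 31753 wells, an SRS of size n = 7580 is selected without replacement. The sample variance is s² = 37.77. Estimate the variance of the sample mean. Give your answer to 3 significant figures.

Under SRS without replacement, Var(ȳ) = (1 − f)·s²/n with f = n/N = 7580/31753 = 0.23871760.
Var(ȳ) = (1 − 0.23871760)·37.77/7580 = 0.76128240·0.0049828496 = 0.0037933557.

0.00379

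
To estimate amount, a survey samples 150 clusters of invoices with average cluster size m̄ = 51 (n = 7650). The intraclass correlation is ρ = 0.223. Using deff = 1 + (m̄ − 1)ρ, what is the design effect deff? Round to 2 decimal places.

12.15

deff = 1 + (51 − 1)·0.223 = 1 + 11.15 = 12.15.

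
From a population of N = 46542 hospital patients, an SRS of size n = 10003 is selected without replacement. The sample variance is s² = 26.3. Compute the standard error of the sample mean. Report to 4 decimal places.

0.0454

Under SRS without replacement, Var(ȳ) = (1 − f)·s²/n with f = n/N = 10003/46542 = 0.21492415.
Var(ȳ) = (1 − 0.21492415)·26.3/10003 = 0.78507585·0.0026292112 = 0.0020641302.
SE(ȳ) = √(0.0020641302) = 0.0454.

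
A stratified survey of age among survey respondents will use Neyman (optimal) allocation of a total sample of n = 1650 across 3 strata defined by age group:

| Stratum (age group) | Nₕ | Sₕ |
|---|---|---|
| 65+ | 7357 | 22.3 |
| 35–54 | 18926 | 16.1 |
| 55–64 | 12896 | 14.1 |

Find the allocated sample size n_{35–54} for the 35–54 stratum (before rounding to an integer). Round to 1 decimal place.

Neyman allocation: nₕ = n·NₕSₕ / Σⱼ NⱼSⱼ.
Σ NⱼSⱼ = 7357·22.3 + 18926·16.1 + 12896·14.1 = 650603.3.
n_{35–54} = 1650·18926·16.1 / 650603.3 = 772.8.

772.8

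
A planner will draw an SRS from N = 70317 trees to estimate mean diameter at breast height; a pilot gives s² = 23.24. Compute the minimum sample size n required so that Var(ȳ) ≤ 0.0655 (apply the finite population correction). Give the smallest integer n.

354

Without fpc, n₀ = s²/D = 23.24/0.0655 = 354.8092.
With fpc, (1 − n/N)·s²/n ≤ D requires n ≥ n₀/(1 + n₀/N) = 354.8092/(1 + 354.8092/70317) = 353.0279.
Rounding up, n = 354.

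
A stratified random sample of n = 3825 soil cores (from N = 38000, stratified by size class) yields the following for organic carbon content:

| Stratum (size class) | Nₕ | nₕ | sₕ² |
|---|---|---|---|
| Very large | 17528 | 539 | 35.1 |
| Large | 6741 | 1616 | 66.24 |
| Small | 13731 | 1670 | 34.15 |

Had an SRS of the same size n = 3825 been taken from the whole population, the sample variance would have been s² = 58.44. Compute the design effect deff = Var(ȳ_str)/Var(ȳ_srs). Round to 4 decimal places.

1.2194

Var(ȳ_str) = Σ Wₕ²(1−fₕ)sₕ²/nₕ with Wₕ = Nₕ/38000:
  Very large: (17528/38000)²·(1−539/17528)·35.1/539 = 0.013429237
  Large: (6741/38000)²·(1−1616/6741)·66.24/1616 = 9.8068599 × 10^-4
  Small: (13731/38000)²·(1−1670/13731)·34.15/1670 = 0.0023452683
  → Var(ȳ_str) = 0.016755191.
Var(ȳ_srs) = (1 − 3825/38000)·58.44/3825 = 0.013740537.
deff = 0.016755191 / 0.013740537 = 1.2194.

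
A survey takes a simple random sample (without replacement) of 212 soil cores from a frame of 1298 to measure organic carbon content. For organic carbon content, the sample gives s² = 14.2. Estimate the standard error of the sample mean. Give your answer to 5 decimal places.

0.23673

Under SRS without replacement, Var(ȳ) = (1 − f)·s²/n with f = n/N = 212/1298 = 0.16332820.
Var(ȳ) = (1 − 0.16332820)·14.2/212 = 0.83667180·0.066981132 = 0.056041225.
SE(ȳ) = √(0.056041225) = 0.23673.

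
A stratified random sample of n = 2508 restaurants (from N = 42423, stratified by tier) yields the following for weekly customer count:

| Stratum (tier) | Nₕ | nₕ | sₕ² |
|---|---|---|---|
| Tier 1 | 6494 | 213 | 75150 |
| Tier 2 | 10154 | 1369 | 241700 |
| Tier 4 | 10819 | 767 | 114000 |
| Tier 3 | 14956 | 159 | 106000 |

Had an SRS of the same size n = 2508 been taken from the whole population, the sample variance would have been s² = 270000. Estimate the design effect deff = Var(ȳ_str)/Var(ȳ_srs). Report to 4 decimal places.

1.0633

Var(ȳ_str) = Σ Wₕ²(1−fₕ)sₕ²/nₕ with Wₕ = Nₕ/42423:
  Tier 1: (6494/42423)²·(1−213/6494)·75150/213 = 7.9962747
  Tier 2: (10154/42423)²·(1−1369/10154)·241700/1369 = 8.7508325
  Tier 4: (10819/42423)²·(1−767/10819)·114000/767 = 8.9814475
  Tier 3: (14956/42423)²·(1−159/14956)·106000/159 = 81.977584
  → Var(ȳ_str) = 107.70614.
Var(ȳ_srs) = (1 − 2508/42423)·270000/2508 = 101.29103.
deff = 107.70614 / 101.29103 = 1.0633.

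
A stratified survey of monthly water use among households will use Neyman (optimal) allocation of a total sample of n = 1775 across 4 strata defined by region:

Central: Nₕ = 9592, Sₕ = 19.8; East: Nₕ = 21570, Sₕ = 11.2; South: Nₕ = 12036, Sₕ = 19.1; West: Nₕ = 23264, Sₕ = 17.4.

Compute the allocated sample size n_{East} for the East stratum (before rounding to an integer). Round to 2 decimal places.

Neyman allocation: nₕ = n·NₕSₕ / Σⱼ NⱼSⱼ.
Σ NⱼSⱼ = 9592·19.8 + 21570·11.2 + 12036·19.1 + 23264·17.4 = 1.0661868 × 10^6.
n_{East} = 1775·21570·11.2 / (1.0661868 × 10^6) = 402.19.

402.19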